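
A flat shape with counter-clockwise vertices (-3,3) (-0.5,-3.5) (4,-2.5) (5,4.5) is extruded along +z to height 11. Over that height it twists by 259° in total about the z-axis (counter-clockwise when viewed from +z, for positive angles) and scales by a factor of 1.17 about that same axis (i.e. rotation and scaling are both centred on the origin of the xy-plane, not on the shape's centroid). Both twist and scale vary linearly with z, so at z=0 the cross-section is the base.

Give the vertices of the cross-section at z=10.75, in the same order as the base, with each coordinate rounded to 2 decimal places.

Cross-section at z=10.75: (4.36,2.33) (-3.74,1.74) (-4.14,-3.62) (3.33,-7.10)

t = z/height = 10.75/11 = 0.977273
s = 1 + (scale-1)·z/height = 1 + (1.17-1)·10.75/11 = 1.166136
θ = twist·z/height = 259°·10.75/11 = 253.1136° = 4.417666 rad
cos θ = -0.290474, sin θ = -0.956883 (intermediates below are computed at full precision and shown rounded to 5 d.p.)
v1: (-3,3) → rotate → (3.74207,1.99922) → ×s → (4.36377,2.33137) → (4.36,2.33)
v2: (-0.5,-3.5) → rotate → (-3.20385,1.49510) → ×s → (-3.73613,1.74349) → (-3.74,1.74)
v3: (4,-2.5) → rotate → (-3.55410,-3.10134) → ×s → (-4.14457,-3.61659) → (-4.14,-3.62)
v4: (5,4.5) → rotate → (2.85360,-6.09155) → ×s → (3.32769,-7.10358) → (3.33,-7.10)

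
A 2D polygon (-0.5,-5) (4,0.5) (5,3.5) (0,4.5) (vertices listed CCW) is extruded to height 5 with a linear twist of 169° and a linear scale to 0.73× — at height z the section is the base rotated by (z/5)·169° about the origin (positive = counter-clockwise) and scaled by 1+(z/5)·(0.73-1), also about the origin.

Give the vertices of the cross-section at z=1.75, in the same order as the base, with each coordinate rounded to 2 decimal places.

t = z/height = 1.75/5 = 0.35
s = 1 + (scale-1)·z/height = 1 + (0.73-1)·1.75/5 = 0.905500
θ = twist·z/height = 169°·1.75/5 = 59.1500° = 1.032362 rad
cos θ = 0.512792, sin θ = 0.858513 (intermediates below are computed at full precision and shown rounded to 5 d.p.)
v1: (-0.5,-5) → rotate → (4.03617,-2.99322) → ×s → (3.65475,-2.71036) → (3.65,-2.71)
v2: (4,0.5) → rotate → (1.62191,3.69045) → ×s → (1.46864,3.34170) → (1.47,3.34)
v3: (5,3.5) → rotate → (-0.44083,6.08734) → ×s → (-0.39917,5.51208) → (-0.40,5.51)
v4: (0,4.5) → rotate → (-3.86331,2.30757) → ×s → (-3.49822,2.08950) → (-3.50,2.09)

Cross-section at z=1.75: (3.65,-2.71) (1.47,3.34) (-0.40,5.51) (-3.50,2.09)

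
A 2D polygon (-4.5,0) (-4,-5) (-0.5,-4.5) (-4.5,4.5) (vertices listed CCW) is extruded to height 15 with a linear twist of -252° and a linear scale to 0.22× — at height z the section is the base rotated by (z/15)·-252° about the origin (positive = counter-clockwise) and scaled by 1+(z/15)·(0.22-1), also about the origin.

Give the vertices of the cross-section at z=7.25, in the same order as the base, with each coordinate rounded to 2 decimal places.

t = z/height = 7.25/15 = 0.483333
s = 1 + (scale-1)·z/height = 1 + (0.22-1)·7.25/15 = 0.623000
θ = twist·z/height = -252°·7.25/15 = -121.8000° = -2.125811 rad
cos θ = -0.526956, sin θ = -0.849893 (intermediates below are computed at full precision and shown rounded to 5 d.p.)
v1: (-4.5,0) → rotate → (2.37130,3.82452) → ×s → (1.47732,2.38267) → (1.48,2.38)
v2: (-4,-5) → rotate → (-2.14164,6.03435) → ×s → (-1.33424,3.75940) → (-1.33,3.76)
v3: (-0.5,-4.5) → rotate → (-3.56104,2.79625) → ×s → (-2.21853,1.74206) → (-2.22,1.74)
v4: (-4.5,4.5) → rotate → (6.19582,1.45322) → ×s → (3.85999,0.90535) → (3.86,0.91)

Cross-section at z=7.25: (1.48,2.38) (-1.33,3.76) (-2.22,1.74) (3.86,0.91)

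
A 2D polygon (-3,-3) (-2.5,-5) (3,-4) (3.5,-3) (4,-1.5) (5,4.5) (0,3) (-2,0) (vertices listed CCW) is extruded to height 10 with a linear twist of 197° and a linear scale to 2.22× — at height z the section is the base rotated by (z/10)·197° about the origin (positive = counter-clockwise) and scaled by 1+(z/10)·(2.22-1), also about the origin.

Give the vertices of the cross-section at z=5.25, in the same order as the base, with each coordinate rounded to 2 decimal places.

Cross-section at z=5.25: (5.93,-3.64) (8.93,-2.08) (5.24,6.31) (3.45,6.73) (0.87,6.95) (-9.08,6.26) (-4.79,-1.14) (0.76,-3.19)

t = z/height = 5.25/10 = 0.525
s = 1 + (scale-1)·z/height = 1 + (2.22-1)·5.25/10 = 1.640500
θ = twist·z/height = 197°·5.25/10 = 103.4250° = 1.805107 rad
cos θ = -0.232172, sin θ = 0.972675 (intermediates below are computed at full precision and shown rounded to 5 d.p.)
v1: (-3,-3) → rotate → (3.61454,-2.22151) → ×s → (5.92965,-3.64438) → (5.93,-3.64)
v2: (-2.5,-5) → rotate → (5.44380,-1.27082) → ×s → (8.93056,-2.08479) → (8.93,-2.08)
v3: (3,-4) → rotate → (3.19418,3.84671) → ×s → (5.24006,6.31053) → (5.24,6.31)
v4: (3.5,-3) → rotate → (2.10542,4.10088) → ×s → (3.45394,6.72749) → (3.45,6.73)
v5: (4,-1.5) → rotate → (0.53032,4.23896) → ×s → (0.86999,6.95401) → (0.87,6.95)
v6: (5,4.5) → rotate → (-5.53790,3.81860) → ×s → (-9.08492,6.26441) → (-9.08,6.26)
v7: (0,3) → rotate → (-2.91802,-0.69652) → ×s → (-4.78702,-1.14264) → (-4.79,-1.14)
v8: (-2,0) → rotate → (0.46434,-1.94535) → ×s → (0.76176,-3.19135) → (0.76,-3.19)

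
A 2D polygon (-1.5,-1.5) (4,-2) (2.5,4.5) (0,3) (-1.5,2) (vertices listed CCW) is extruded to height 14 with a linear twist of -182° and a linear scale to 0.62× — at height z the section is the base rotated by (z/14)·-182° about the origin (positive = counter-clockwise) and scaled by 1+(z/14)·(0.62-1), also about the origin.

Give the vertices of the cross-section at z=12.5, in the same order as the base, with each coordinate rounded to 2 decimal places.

t = z/height = 12.5/14 = 0.892857
s = 1 + (scale-1)·z/height = 1 + (0.62-1)·12.5/14 = 0.660714
θ = twist·z/height = -182°·12.5/14 = -162.5000° = -2.836160 rad
cos θ = -0.953717, sin θ = -0.300706 (intermediates below are computed at full precision and shown rounded to 5 d.p.)
v1: (-1.5,-1.5) → rotate → (0.97952,1.88163) → ×s → (0.64718,1.24322) → (0.65,1.24)
v2: (4,-2) → rotate → (-4.41628,0.70461) → ×s → (-2.91790,0.46555) → (-2.92,0.47)
v3: (2.5,4.5) → rotate → (-1.03112,-5.04349) → ×s → (-0.68127,-3.33231) → (-0.68,-3.33)
v4: (0,3) → rotate → (0.90212,-2.86115) → ×s → (0.59604,-1.89040) → (0.60,-1.89)
v5: (-1.5,2) → rotate → (2.03199,-1.45638) → ×s → (1.34256,-0.96225) → (1.34,-0.96)

Cross-section at z=12.5: (0.65,1.24) (-2.92,0.47) (-0.68,-3.33) (0.60,-1.89) (1.34,-0.96)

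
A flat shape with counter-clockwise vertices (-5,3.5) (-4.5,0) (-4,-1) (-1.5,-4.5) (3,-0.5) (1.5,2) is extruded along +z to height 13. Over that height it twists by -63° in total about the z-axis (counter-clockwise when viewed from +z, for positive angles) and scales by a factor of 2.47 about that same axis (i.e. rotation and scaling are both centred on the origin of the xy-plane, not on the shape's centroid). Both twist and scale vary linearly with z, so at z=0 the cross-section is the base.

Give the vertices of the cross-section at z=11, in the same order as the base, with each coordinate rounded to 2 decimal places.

t = z/height = 11/13 = 0.846154
s = 1 + (scale-1)·z/height = 1 + (2.47-1)·11/13 = 2.243846
θ = twist·z/height = -63°·11/13 = -53.3077° = -0.930395 rad
cos θ = 0.597517, sin θ = -0.801856 (intermediates below are computed at full precision and shown rounded to 5 d.p.)
v1: (-5,3.5) → rotate → (-0.18109,6.10059) → ×s → (-0.40634,13.68879) → (-0.41,13.69)
v2: (-4.5,0) → rotate → (-2.68883,3.60835) → ×s → (-6.03332,8.09659) → (-6.03,8.10)
v3: (-4,-1) → rotate → (-3.19193,2.60991) → ×s → (-7.16219,5.85623) → (-7.16,5.86)
v4: (-1.5,-4.5) → rotate → (-4.50463,-1.48604) → ×s → (-10.10769,-3.33446) → (-10.11,-3.33)
v5: (3,-0.5) → rotate → (1.39162,-2.70433) → ×s → (3.12259,-6.06809) → (3.12,-6.07)
v6: (1.5,2) → rotate → (2.49999,-0.00775) → ×s → (5.60959,-0.01739) → (5.61,-0.02)

Cross-section at z=11: (-0.41,13.69) (-6.03,8.10) (-7.16,5.86) (-10.11,-3.33) (3.12,-6.07) (5.61,-0.02)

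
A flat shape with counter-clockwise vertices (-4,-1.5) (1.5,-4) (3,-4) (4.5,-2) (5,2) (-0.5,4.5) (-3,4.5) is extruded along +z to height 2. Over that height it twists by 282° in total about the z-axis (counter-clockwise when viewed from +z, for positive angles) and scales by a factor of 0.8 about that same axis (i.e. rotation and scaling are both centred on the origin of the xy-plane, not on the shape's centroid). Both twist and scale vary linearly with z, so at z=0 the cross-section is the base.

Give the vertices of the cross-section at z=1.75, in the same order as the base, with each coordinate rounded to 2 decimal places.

Cross-section at z=1.75: (0.17,3.52) (-3.52,0.17) (-4.01,-0.97) (-2.98,-2.76) (-0.11,-4.44) (3.57,-1.09) (4.39,0.81)

t = z/height = 1.75/2 = 0.875
s = 1 + (scale-1)·z/height = 1 + (0.8-1)·1.75/2 = 0.825000
θ = twist·z/height = 282°·1.75/2 = 246.7500° = 4.306600 rad
cos θ = -0.394744, sin θ = -0.918791 (intermediates below are computed at full precision and shown rounded to 5 d.p.)
v1: (-4,-1.5) → rotate → (0.20079,4.26728) → ×s → (0.16565,3.52051) → (0.17,3.52)
v2: (1.5,-4) → rotate → (-4.26728,0.20079) → ×s → (-3.52051,0.16565) → (-3.52,0.17)
v3: (3,-4) → rotate → (-4.85940,-1.17740) → ×s → (-4.00900,-0.97135) → (-4.01,-0.97)
v4: (4.5,-2) → rotate → (-3.61393,-3.34507) → ×s → (-2.98149,-2.75969) → (-2.98,-2.76)
v5: (5,2) → rotate → (-0.13614,-5.38344) → ×s → (-0.11231,-4.44134) → (-0.11,-4.44)
v6: (-0.5,4.5) → rotate → (4.33193,-1.31695) → ×s → (3.57384,-1.08649) → (3.57,-1.09)
v7: (-3,4.5) → rotate → (5.31879,0.98003) → ×s → (4.38800,0.80852) → (4.39,0.81)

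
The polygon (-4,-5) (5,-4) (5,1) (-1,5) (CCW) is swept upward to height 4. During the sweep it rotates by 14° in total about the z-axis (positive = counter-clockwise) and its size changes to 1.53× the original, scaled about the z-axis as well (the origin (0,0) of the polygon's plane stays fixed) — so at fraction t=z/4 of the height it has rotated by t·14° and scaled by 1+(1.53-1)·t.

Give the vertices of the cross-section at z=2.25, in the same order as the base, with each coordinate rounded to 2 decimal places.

Cross-section at z=2.25: (-4.25,-7.14) (7.14,-4.25) (6.25,2.18) (-2.18,6.25)

t = z/height = 2.25/4 = 0.5625
s = 1 + (scale-1)·z/height = 1 + (1.53-1)·2.25/4 = 1.298125
θ = twist·z/height = 14°·2.25/4 = 7.8750° = 0.137445 rad
cos θ = 0.990569, sin θ = 0.137012 (intermediates below are computed at full precision and shown rounded to 5 d.p.)
v1: (-4,-5) → rotate → (-3.27722,-5.50090) → ×s → (-4.25424,-7.14085) → (-4.25,-7.14)
v2: (5,-4) → rotate → (5.50090,-3.27722) → ×s → (7.14085,-4.25424) → (7.14,-4.25)
v3: (5,1) → rotate → (4.81583,1.67563) → ×s → (6.25155,2.17518) → (6.25,2.18)
v4: (-1,5) → rotate → (-1.67563,4.81583) → ×s → (-2.17518,6.25155) → (-2.18,6.25)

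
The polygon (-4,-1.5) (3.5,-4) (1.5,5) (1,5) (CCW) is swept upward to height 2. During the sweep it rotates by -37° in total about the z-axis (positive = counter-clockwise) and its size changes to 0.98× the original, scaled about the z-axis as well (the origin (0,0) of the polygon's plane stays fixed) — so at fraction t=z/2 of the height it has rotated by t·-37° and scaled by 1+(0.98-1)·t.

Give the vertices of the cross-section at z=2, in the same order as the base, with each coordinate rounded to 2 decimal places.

Cross-section at z=2: (-4.02,1.19) (0.38,-5.19) (4.12,3.03) (3.73,3.32)

t = z/height = 2/2 = 1
s = 1 + (scale-1)·z/height = 1 + (0.98-1)·2/2 = 0.980000
θ = twist·z/height = -37°·2/2 = -37.0000° = -0.645772 rad
cos θ = 0.798636, sin θ = -0.601815 (intermediates below are computed at full precision and shown rounded to 5 d.p.)
v1: (-4,-1.5) → rotate → (-4.09726,1.20931) → ×s → (-4.01532,1.18512) → (-4.02,1.19)
v2: (3.5,-4) → rotate → (0.38796,-5.30089) → ×s → (0.38020,-5.19488) → (0.38,-5.19)
v3: (1.5,5) → rotate → (4.20703,3.09046) → ×s → (4.12289,3.02865) → (4.12,3.03)
v4: (1,5) → rotate → (3.80771,3.39136) → ×s → (3.73156,3.32354) → (3.73,3.32)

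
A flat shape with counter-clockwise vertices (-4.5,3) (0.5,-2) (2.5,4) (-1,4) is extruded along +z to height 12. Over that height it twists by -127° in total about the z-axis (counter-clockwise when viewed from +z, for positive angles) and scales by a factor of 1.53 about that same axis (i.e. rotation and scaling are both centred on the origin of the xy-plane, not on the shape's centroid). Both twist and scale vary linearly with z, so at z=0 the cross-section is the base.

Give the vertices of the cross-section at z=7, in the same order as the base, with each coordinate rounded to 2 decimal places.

t = z/height = 7/12 = 0.583333
s = 1 + (scale-1)·z/height = 1 + (1.53-1)·7/12 = 1.309167
θ = twist·z/height = -127°·7/12 = -74.0833° = -1.292998 rad
cos θ = 0.274239, sin θ = -0.961662 (intermediates below are computed at full precision and shown rounded to 5 d.p.)
v1: (-4.5,3) → rotate → (1.65091,5.15019) → ×s → (2.16132,6.74246) → (2.16,6.74)
v2: (0.5,-2) → rotate → (-1.78620,-1.02931) → ×s → (-2.33844,-1.34754) → (-2.34,-1.35)
v3: (2.5,4) → rotate → (4.53224,-1.30720) → ×s → (5.93346,-1.71134) → (5.93,-1.71)
v4: (-1,4) → rotate → (3.57241,2.05862) → ×s → (4.67688,2.69507) → (4.68,2.70)

Cross-section at z=7: (2.16,6.74) (-2.34,-1.35) (5.93,-1.71) (4.68,2.70)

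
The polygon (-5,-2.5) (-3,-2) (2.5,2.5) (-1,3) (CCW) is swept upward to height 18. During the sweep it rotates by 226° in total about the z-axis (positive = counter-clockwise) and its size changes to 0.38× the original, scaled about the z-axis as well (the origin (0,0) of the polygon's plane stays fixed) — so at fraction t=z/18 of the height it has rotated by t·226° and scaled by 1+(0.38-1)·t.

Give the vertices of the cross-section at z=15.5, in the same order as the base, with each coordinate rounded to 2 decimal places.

t = z/height = 15.5/18 = 0.861111
s = 1 + (scale-1)·z/height = 1 + (0.38-1)·15.5/18 = 0.466111
θ = twist·z/height = 226°·15.5/18 = 194.6111° = 3.396605 rad
cos θ = -0.967660, sin θ = -0.252257 (intermediates below are computed at full precision and shown rounded to 5 d.p.)
v1: (-5,-2.5) → rotate → (4.20766,3.68044) → ×s → (1.96124,1.71549) → (1.96,1.72)
v2: (-3,-2) → rotate → (2.39847,2.69209) → ×s → (1.11795,1.25481) → (1.12,1.25)
v3: (2.5,2.5) → rotate → (-1.78851,-3.04979) → ×s → (-0.83364,-1.42154) → (-0.83,-1.42)
v4: (-1,3) → rotate → (1.72443,-2.65072) → ×s → (0.80378,-1.23553) → (0.80,-1.24)

Cross-section at z=15.5: (1.96,1.72) (1.12,1.25) (-0.83,-1.42) (0.80,-1.24)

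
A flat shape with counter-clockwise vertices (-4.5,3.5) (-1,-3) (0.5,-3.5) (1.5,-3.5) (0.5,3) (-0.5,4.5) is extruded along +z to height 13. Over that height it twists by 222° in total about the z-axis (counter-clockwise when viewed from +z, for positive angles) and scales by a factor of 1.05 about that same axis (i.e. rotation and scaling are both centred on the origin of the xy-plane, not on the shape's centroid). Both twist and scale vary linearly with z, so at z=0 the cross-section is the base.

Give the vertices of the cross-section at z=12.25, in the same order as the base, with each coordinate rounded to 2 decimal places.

t = z/height = 12.25/13 = 0.942308
s = 1 + (scale-1)·z/height = 1 + (1.05-1)·12.25/13 = 1.047115
θ = twist·z/height = 222°·12.25/13 = 209.1923° = 3.651095 rad
cos θ = -0.872988, sin θ = -0.487742 (intermediates below are computed at full precision and shown rounded to 5 d.p.)
v1: (-4.5,3.5) → rotate → (5.63554,-0.86062) → ×s → (5.90106,-0.90116) → (5.90,-0.90)
v2: (-1,-3) → rotate → (-0.59024,3.10671) → ×s → (-0.61805,3.25308) → (-0.62,3.25)
v3: (0.5,-3.5) → rotate → (-2.14359,2.81159) → ×s → (-2.24459,2.94405) → (-2.24,2.94)
v4: (1.5,-3.5) → rotate → (-3.01658,2.32384) → ×s → (-3.15871,2.43333) → (-3.16,2.43)
v5: (0.5,3) → rotate → (1.02673,-2.86283) → ×s → (1.07511,-2.99772) → (1.08,-3.00)
v6: (-0.5,4.5) → rotate → (2.63133,-3.68457) → ×s → (2.75531,-3.85817) → (2.76,-3.86)

Cross-section at z=12.25: (5.90,-0.90) (-0.62,3.25) (-2.24,2.94) (-3.16,2.43) (1.08,-3.00) (2.76,-3.86)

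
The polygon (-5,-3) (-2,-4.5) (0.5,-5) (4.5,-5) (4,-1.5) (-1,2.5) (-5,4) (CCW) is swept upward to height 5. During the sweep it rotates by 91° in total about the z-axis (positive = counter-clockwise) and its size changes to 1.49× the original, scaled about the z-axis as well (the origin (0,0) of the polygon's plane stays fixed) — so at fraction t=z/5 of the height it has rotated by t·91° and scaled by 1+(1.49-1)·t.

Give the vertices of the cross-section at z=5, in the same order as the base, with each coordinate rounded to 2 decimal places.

Cross-section at z=5: (4.60,-7.37) (6.76,-2.86) (7.44,0.87) (7.33,6.83) (2.13,6.00) (-3.70,-1.55) (-5.83,-7.55)

t = z/height = 5/5 = 1
s = 1 + (scale-1)·z/height = 1 + (1.49-1)·5/5 = 1.490000
θ = twist·z/height = 91°·5/5 = 91.0000° = 1.588250 rad
cos θ = -0.017452, sin θ = 0.999848 (intermediates below are computed at full precision and shown rounded to 5 d.p.)
v1: (-5,-3) → rotate → (3.08681,-4.94688) → ×s → (4.59934,-7.37085) → (4.60,-7.37)
v2: (-2,-4.5) → rotate → (4.53422,-1.92116) → ×s → (6.75599,-2.86253) → (6.76,-2.86)
v3: (0.5,-5) → rotate → (4.99051,0.58719) → ×s → (7.43586,0.87491) → (7.44,0.87)
v4: (4.5,-5) → rotate → (4.92070,4.58658) → ×s → (7.33185,6.83400) → (7.33,6.83)
v5: (4,-1.5) → rotate → (1.42996,4.02557) → ×s → (2.13064,5.99810) → (2.13,6.00)
v6: (-1,2.5) → rotate → (-2.48217,-1.04348) → ×s → (-3.69843,-1.55478) → (-3.70,-1.55)
v7: (-5,4) → rotate → (-3.91213,-5.06905) → ×s → (-5.82907,-7.55288) → (-5.83,-7.55)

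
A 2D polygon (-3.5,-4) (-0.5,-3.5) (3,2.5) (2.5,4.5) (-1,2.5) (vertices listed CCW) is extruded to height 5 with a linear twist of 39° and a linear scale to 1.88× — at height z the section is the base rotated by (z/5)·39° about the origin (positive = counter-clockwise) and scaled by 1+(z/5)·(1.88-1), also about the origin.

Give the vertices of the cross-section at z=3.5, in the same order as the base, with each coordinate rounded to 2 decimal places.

t = z/height = 3.5/5 = 0.7
s = 1 + (scale-1)·z/height = 1 + (1.88-1)·3.5/5 = 1.616000
θ = twist·z/height = 39°·3.5/5 = 27.3000° = 0.476475 rad
cos θ = 0.888617, sin θ = 0.458650 (intermediates below are computed at full precision and shown rounded to 5 d.p.)
v1: (-3.5,-4) → rotate → (-1.27556,-5.15974) → ×s → (-2.06131,-8.33814) → (-2.06,-8.34)
v2: (-0.5,-3.5) → rotate → (1.16096,-3.33949) → ×s → (1.87612,-5.39661) → (1.88,-5.40)
v3: (3,2.5) → rotate → (1.51923,3.59749) → ×s → (2.45507,5.81355) → (2.46,5.81)
v4: (2.5,4.5) → rotate → (0.15762,5.14540) → ×s → (0.25471,8.31497) → (0.25,8.31)
v5: (-1,2.5) → rotate → (-2.03524,1.76289) → ×s → (-3.28895,2.84884) → (-3.29,2.85)

Cross-section at z=3.5: (-2.06,-8.34) (1.88,-5.40) (2.46,5.81) (0.25,8.31) (-3.29,2.85)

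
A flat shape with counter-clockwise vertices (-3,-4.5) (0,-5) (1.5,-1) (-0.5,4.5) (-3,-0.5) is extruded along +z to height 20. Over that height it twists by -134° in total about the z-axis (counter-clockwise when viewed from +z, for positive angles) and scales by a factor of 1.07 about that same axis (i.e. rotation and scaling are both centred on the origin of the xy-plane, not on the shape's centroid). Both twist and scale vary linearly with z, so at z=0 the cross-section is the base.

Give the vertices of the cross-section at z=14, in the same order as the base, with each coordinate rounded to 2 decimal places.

t = z/height = 14/20 = 0.7
s = 1 + (scale-1)·z/height = 1 + (1.07-1)·14/20 = 1.049000
θ = twist·z/height = -134°·14/20 = -93.8000° = -1.637119 rad
cos θ = -0.066274, sin θ = -0.997801 (intermediates below are computed at full precision and shown rounded to 5 d.p.)
v1: (-3,-4.5) → rotate → (-4.29128,3.29164) → ×s → (-4.50156,3.45293) → (-4.50,3.45)
v2: (0,-5) → rotate → (-4.98901,0.33137) → ×s → (-5.23347,0.34761) → (-5.23,0.35)
v3: (1.5,-1) → rotate → (-1.09721,-1.43043) → ×s → (-1.15098,-1.50052) → (-1.15,-1.50)
v4: (-0.5,4.5) → rotate → (4.52324,0.20067) → ×s → (4.74488,0.21050) → (4.74,0.21)
v5: (-3,-0.5) → rotate → (-0.30008,3.02654) → ×s → (-0.31478,3.17484) → (-0.31,3.17)

Cross-section at z=14: (-4.50,3.45) (-5.23,0.35) (-1.15,-1.50) (4.74,0.21) (-0.31,3.17)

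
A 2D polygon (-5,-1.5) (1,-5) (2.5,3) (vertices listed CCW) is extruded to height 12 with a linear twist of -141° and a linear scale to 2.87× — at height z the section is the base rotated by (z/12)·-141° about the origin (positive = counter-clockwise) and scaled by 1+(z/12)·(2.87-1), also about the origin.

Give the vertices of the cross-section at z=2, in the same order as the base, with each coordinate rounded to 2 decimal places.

Cross-section at z=2: (-6.80,0.81) (-1.41,-6.54) (4.58,2.30)

t = z/height = 2/12 = 0.166667
s = 1 + (scale-1)·z/height = 1 + (2.87-1)·2/12 = 1.311667
θ = twist·z/height = -141°·2/12 = -23.5000° = -0.410152 rad
cos θ = 0.917060, sin θ = -0.398749 (intermediates below are computed at full precision and shown rounded to 5 d.p.)
v1: (-5,-1.5) → rotate → (-5.18342,0.61816) → ×s → (-6.79892,0.81081) → (-6.80,0.81)
v2: (1,-5) → rotate → (-1.07669,-4.98405) → ×s → (-1.41225,-6.53741) → (-1.41,-6.54)
v3: (2.5,3) → rotate → (3.48890,1.75431) → ×s → (4.57627,2.30107) → (4.58,2.30)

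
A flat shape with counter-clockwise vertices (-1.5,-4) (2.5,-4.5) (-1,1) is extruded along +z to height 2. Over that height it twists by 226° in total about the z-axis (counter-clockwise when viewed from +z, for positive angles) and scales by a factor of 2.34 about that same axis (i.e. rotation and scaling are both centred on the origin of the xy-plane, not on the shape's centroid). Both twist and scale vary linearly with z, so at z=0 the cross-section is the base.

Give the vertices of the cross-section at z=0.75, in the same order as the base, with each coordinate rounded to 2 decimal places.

Cross-section at z=0.75: (5.78,-2.79) (7.08,3.12) (-1.63,-1.36)

t = z/height = 0.75/2 = 0.375
s = 1 + (scale-1)·z/height = 1 + (2.34-1)·0.75/2 = 1.502500
θ = twist·z/height = 226°·0.75/2 = 84.7500° = 1.479167 rad
cos θ = 0.091502, sin θ = 0.995805 (intermediates below are computed at full precision and shown rounded to 5 d.p.)
v1: (-1.5,-4) → rotate → (3.84597,-1.85971) → ×s → (5.77857,-2.79422) → (5.78,-2.79)
v2: (2.5,-4.5) → rotate → (4.70988,2.07776) → ×s → (7.07659,3.12183) → (7.08,3.12)
v3: (-1,1) → rotate → (-1.08731,-0.90430) → ×s → (-1.63368,-1.35872) → (-1.63,-1.36)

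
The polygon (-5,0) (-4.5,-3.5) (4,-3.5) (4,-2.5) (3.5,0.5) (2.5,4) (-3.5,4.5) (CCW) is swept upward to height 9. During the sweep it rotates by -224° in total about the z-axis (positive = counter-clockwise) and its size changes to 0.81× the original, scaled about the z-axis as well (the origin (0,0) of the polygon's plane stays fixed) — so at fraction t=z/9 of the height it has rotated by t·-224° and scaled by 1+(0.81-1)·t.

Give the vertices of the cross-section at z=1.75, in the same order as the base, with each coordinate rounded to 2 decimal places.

t = z/height = 1.75/9 = 0.194444
s = 1 + (scale-1)·z/height = 1 + (0.81-1)·1.75/9 = 0.963056
θ = twist·z/height = -224°·1.75/9 = -43.5556° = -0.760188 rad
cos θ = 0.724707, sin θ = -0.689058 (intermediates below are computed at full precision and shown rounded to 5 d.p.)
v1: (-5,0) → rotate → (-3.62353,3.44529) → ×s → (-3.48966,3.31800) → (-3.49,3.32)
v2: (-4.5,-3.5) → rotate → (-5.67288,0.56429) → ×s → (-5.46330,0.54344) → (-5.46,0.54)
v3: (4,-3.5) → rotate → (0.48712,-5.29270) → ×s → (0.46913,-5.09717) → (0.47,-5.10)
v4: (4,-2.5) → rotate → (1.17618,-4.56800) → ×s → (1.13273,-4.39923) → (1.13,-4.40)
v5: (3.5,0.5) → rotate → (2.88100,-2.04935) → ×s → (2.77456,-1.97364) → (2.77,-1.97)
v6: (2.5,4) → rotate → (4.56800,1.17618) → ×s → (4.39923,1.13273) → (4.40,1.13)
v7: (-3.5,4.5) → rotate → (0.56429,5.67288) → ×s → (0.54344,5.46330) → (0.54,5.46)

Cross-section at z=1.75: (-3.49,3.32) (-5.46,0.54) (0.47,-5.10) (1.13,-4.40) (2.77,-1.97) (4.40,1.13) (0.54,5.46)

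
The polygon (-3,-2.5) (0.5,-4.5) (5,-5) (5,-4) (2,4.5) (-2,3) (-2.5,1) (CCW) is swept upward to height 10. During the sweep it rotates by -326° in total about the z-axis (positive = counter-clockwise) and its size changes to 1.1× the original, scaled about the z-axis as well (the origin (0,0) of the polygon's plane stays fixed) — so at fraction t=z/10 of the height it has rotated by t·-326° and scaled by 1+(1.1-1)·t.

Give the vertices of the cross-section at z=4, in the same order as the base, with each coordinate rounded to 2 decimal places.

t = z/height = 4/10 = 0.4
s = 1 + (scale-1)·z/height = 1 + (1.1-1)·4/10 = 1.040000
θ = twist·z/height = -326°·4/10 = -130.4000° = -2.275909 rad
cos θ = -0.648120, sin θ = -0.761538 (intermediates below are computed at full precision and shown rounded to 5 d.p.)
v1: (-3,-2.5) → rotate → (0.04051,3.90491) → ×s → (0.04213,4.06111) → (0.04,4.06)
v2: (0.5,-4.5) → rotate → (-3.75098,2.53577) → ×s → (-3.90102,2.63720) → (-3.90,2.64)
v3: (5,-5) → rotate → (-7.04829,-0.56709) → ×s → (-7.33022,-0.58978) → (-7.33,-0.59)
v4: (5,-4) → rotate → (-6.28675,-1.21521) → ×s → (-6.53822,-1.26382) → (-6.54,-1.26)
v5: (2,4.5) → rotate → (2.13068,-4.43962) → ×s → (2.21591,-4.61720) → (2.22,-4.62)
v6: (-2,3) → rotate → (3.58085,-0.42128) → ×s → (3.72409,-0.43813) → (3.72,-0.44)
v7: (-2.5,1) → rotate → (2.38184,1.25573) → ×s → (2.47711,1.30595) → (2.48,1.31)

Cross-section at z=4: (0.04,4.06) (-3.90,2.64) (-7.33,-0.59) (-6.54,-1.26) (2.22,-4.62) (3.72,-0.44) (2.48,1.31)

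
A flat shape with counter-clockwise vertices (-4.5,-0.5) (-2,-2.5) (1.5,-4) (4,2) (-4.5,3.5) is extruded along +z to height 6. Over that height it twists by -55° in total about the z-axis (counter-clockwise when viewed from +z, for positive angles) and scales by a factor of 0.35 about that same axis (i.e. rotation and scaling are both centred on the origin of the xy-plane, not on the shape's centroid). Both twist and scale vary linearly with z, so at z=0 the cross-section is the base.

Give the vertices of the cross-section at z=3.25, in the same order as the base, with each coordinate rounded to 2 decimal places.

t = z/height = 3.25/6 = 0.541667
s = 1 + (scale-1)·z/height = 1 + (0.35-1)·3.25/6 = 0.647917
θ = twist·z/height = -55°·3.25/6 = -29.7917° = -0.519963 rad
cos θ = 0.867838, sin θ = -0.496848 (intermediates below are computed at full precision and shown rounded to 5 d.p.)
v1: (-4.5,-0.5) → rotate → (-4.15369,1.80190) → ×s → (-2.69125,1.16748) → (-2.69,1.17)
v2: (-2,-2.5) → rotate → (-2.97779,-1.17590) → ×s → (-1.92936,-0.76188) → (-1.93,-0.76)
v3: (1.5,-4) → rotate → (-0.68563,-4.21662) → ×s → (-0.44423,-2.73202) → (-0.44,-2.73)
v4: (4,2) → rotate → (4.46505,-0.25172) → ×s → (2.89298,-0.16309) → (2.89,-0.16)
v5: (-4.5,3.5) → rotate → (-2.16630,5.27325) → ×s → (-1.40358,3.41662) → (-1.40,3.42)

Cross-section at z=3.25: (-2.69,1.17) (-1.93,-0.76) (-0.44,-2.73) (2.89,-0.16) (-1.40,3.42)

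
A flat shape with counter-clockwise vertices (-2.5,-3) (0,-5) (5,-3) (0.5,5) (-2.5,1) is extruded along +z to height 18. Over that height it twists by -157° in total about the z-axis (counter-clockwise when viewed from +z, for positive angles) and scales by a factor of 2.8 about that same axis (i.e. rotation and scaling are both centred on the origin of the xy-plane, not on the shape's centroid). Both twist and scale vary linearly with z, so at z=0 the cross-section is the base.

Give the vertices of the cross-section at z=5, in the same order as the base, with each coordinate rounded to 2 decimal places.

Cross-section at z=5: (-5.82,-0.67) (-5.17,-5.43) (2.33,-8.43) (5.72,4.91) (-1.68,3.67)

t = z/height = 5/18 = 0.277778
s = 1 + (scale-1)·z/height = 1 + (2.8-1)·5/18 = 1.500000
θ = twist·z/height = -157°·5/18 = -43.6111° = -0.761157 rad
cos θ = 0.724038, sin θ = -0.689760 (intermediates below are computed at full precision and shown rounded to 5 d.p.)
v1: (-2.5,-3) → rotate → (-3.87938,-0.44771) → ×s → (-5.81906,-0.67157) → (-5.82,-0.67)
v2: (0,-5) → rotate → (-3.44880,-3.62019) → ×s → (-5.17320,-5.43029) → (-5.17,-5.43)
v3: (5,-3) → rotate → (1.55091,-5.62091) → ×s → (2.32637,-8.43137) → (2.33,-8.43)
v4: (0.5,5) → rotate → (3.81082,3.27531) → ×s → (5.71623,4.91297) → (5.72,4.91)
v5: (-2.5,1) → rotate → (-1.12034,2.44844) → ×s → (-1.68050,3.67266) → (-1.68,3.67)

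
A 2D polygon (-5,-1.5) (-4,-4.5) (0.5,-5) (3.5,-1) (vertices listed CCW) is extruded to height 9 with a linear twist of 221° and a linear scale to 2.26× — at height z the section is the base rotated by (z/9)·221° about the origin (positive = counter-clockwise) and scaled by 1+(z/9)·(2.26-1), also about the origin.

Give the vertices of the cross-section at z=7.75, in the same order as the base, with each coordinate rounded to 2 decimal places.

Cross-section at z=7.75: (9.70,4.94) (6.53,10.72) (-2.89,10.07) (-7.55,0.75)

t = z/height = 7.75/9 = 0.861111
s = 1 + (scale-1)·z/height = 1 + (2.26-1)·7.75/9 = 2.085000
θ = twist·z/height = 221°·7.75/9 = 190.3056° = 3.321459 rad
cos θ = -0.983868, sin θ = -0.178898 (intermediates below are computed at full precision and shown rounded to 5 d.p.)
v1: (-5,-1.5) → rotate → (4.65099,2.37029) → ×s → (9.69732,4.94205) → (9.70,4.94)
v2: (-4,-4.5) → rotate → (3.13043,5.14300) → ×s → (6.52695,10.72314) → (6.53,10.72)
v3: (0.5,-5) → rotate → (-1.38642,4.82989) → ×s → (-2.89069,10.07032) → (-2.89,10.07)
v4: (3.5,-1) → rotate → (-3.62243,0.35773) → ×s → (-7.55278,0.74586) → (-7.55,0.75)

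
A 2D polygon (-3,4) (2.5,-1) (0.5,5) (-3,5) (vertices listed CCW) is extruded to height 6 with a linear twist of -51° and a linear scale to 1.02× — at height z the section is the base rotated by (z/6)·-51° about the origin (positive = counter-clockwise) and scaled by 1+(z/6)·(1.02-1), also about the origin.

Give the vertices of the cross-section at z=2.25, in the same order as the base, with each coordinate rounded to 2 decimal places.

Cross-section at z=2.25: (-1.54,4.80) (2.05,-1.78) (2.13,4.59) (-1.21,5.75)

t = z/height = 2.25/6 = 0.375
s = 1 + (scale-1)·z/height = 1 + (1.02-1)·2.25/6 = 1.007500
θ = twist·z/height = -51°·2.25/6 = -19.1250° = -0.333794 rad
cos θ = 0.944806, sin θ = -0.327630 (intermediates below are computed at full precision and shown rounded to 5 d.p.)
v1: (-3,4) → rotate → (-1.52390,4.76211) → ×s → (-1.53533,4.79783) → (-1.54,4.80)
v2: (2.5,-1) → rotate → (2.03438,-1.76388) → ×s → (2.04964,-1.77711) → (2.05,-1.78)
v3: (0.5,5) → rotate → (2.11055,4.56022) → ×s → (2.12638,4.59442) → (2.13,4.59)
v4: (-3,5) → rotate → (-1.19627,5.70692) → ×s → (-1.20524,5.74972) → (-1.21,5.75)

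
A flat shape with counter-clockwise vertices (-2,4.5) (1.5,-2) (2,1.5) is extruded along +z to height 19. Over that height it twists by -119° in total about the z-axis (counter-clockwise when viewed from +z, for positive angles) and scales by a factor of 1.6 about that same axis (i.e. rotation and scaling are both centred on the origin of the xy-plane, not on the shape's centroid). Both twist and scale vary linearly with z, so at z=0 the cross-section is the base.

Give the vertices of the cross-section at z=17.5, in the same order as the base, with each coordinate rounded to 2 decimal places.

t = z/height = 17.5/19 = 0.921053
s = 1 + (scale-1)·z/height = 1 + (1.6-1)·17.5/19 = 1.552632
θ = twist·z/height = -119°·17.5/19 = -109.6053° = -1.912973 rad
cos θ = -0.335538, sin θ = -0.942027 (intermediates below are computed at full precision and shown rounded to 5 d.p.)
v1: (-2,4.5) → rotate → (4.91020,0.37413) → ×s → (7.62373,0.58089) → (7.62,0.58)
v2: (1.5,-2) → rotate → (-2.38736,-0.74196) → ×s → (-3.70669,-1.15200) → (-3.71,-1.15)
v3: (2,1.5) → rotate → (0.74196,-2.38736) → ×s → (1.15200,-3.70669) → (1.15,-3.71)

Cross-section at z=17.5: (7.62,0.58) (-3.71,-1.15) (1.15,-3.71)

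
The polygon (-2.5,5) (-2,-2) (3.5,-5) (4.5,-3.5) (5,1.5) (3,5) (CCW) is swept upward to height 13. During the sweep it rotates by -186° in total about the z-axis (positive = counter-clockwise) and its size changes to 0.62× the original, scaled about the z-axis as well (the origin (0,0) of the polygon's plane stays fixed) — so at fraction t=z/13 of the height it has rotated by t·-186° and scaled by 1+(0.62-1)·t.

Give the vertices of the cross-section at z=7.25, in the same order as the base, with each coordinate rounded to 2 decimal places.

Cross-section at z=7.25: (4.30,0.98) (-1.16,1.91) (-4.48,-1.74) (-3.52,-2.79) (0.21,-4.11) (3.27,-3.23)

t = z/height = 7.25/13 = 0.557692
s = 1 + (scale-1)·z/height = 1 + (0.62-1)·7.25/13 = 0.788077
θ = twist·z/height = -186°·7.25/13 = -103.7308° = -1.810443 rad
cos θ = -0.237360, sin θ = -0.971422 (intermediates below are computed at full precision and shown rounded to 5 d.p.)
v1: (-2.5,5) → rotate → (5.45051,1.24176) → ×s → (4.29542,0.97860) → (4.30,0.98)
v2: (-2,-2) → rotate → (-1.46812,2.41756) → ×s → (-1.15699,1.90523) → (-1.16,1.91)
v3: (3.5,-5) → rotate → (-5.68787,-2.21318) → ×s → (-4.48248,-1.74415) → (-4.48,-1.74)
v4: (4.5,-3.5) → rotate → (-4.46810,-3.54064) → ×s → (-3.52120,-2.79030) → (-3.52,-2.79)
v5: (5,1.5) → rotate → (0.27033,-5.21315) → ×s → (0.21304,-4.10836) → (0.21,-4.11)
v6: (3,5) → rotate → (4.14503,-4.10106) → ×s → (3.26660,-3.23195) → (3.27,-3.23)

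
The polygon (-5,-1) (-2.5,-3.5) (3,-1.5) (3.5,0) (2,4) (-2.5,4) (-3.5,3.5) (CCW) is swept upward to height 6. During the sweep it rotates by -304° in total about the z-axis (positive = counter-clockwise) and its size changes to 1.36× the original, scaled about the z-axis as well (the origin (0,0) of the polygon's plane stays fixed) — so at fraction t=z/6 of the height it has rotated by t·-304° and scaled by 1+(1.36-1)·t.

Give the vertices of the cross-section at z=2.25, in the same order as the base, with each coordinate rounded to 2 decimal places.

t = z/height = 2.25/6 = 0.375
s = 1 + (scale-1)·z/height = 1 + (1.36-1)·2.25/6 = 1.135000
θ = twist·z/height = -304°·2.25/6 = -114.0000° = -1.989675 rad
cos θ = -0.406737, sin θ = -0.913545 (intermediates below are computed at full precision and shown rounded to 5 d.p.)
v1: (-5,-1) → rotate → (1.12014,4.97446) → ×s → (1.27136,5.64602) → (1.27,5.65)
v2: (-2.5,-3.5) → rotate → (-2.18057,3.70744) → ×s → (-2.47494,4.20795) → (-2.47,4.21)
v3: (3,-1.5) → rotate → (-2.59053,-2.13053) → ×s → (-2.94025,-2.41815) → (-2.94,-2.42)
v4: (3.5,0) → rotate → (-1.42358,-3.19741) → ×s → (-1.61576,-3.62906) → (-1.62,-3.63)
v5: (2,4) → rotate → (2.84071,-3.45404) → ×s → (3.22420,-3.92033) → (3.22,-3.92)
v6: (-2.5,4) → rotate → (4.67102,0.65692) → ×s → (5.30161,0.74560) → (5.30,0.75)
v7: (-3.5,3.5) → rotate → (4.62099,1.77383) → ×s → (5.24482,2.01330) → (5.24,2.01)

Cross-section at z=2.25: (1.27,5.65) (-2.47,4.21) (-2.94,-2.42) (-1.62,-3.63) (3.22,-3.92) (5.30,0.75) (5.24,2.01)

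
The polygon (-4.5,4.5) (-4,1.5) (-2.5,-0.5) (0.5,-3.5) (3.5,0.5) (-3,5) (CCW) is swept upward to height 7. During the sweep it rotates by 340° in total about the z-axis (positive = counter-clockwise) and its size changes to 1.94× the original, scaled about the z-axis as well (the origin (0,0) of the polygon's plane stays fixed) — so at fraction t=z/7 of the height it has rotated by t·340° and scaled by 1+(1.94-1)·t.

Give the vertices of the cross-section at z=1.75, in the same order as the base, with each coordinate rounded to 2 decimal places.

Cross-section at z=1.75: (-6.02,-5.05) (-2.28,-4.76) (0.35,-3.13) (4.36,0.24) (-0.24,4.36) (-6.47,-3.15)

t = z/height = 1.75/7 = 0.25
s = 1 + (scale-1)·z/height = 1 + (1.94-1)·1.75/7 = 1.235000
θ = twist·z/height = 340°·1.75/7 = 85.0000° = 1.483530 rad
cos θ = 0.087156, sin θ = 0.996195 (intermediates below are computed at full precision and shown rounded to 5 d.p.)
v1: (-4.5,4.5) → rotate → (-4.87508,-4.09068) → ×s → (-6.02072,-5.05198) → (-6.02,-5.05)
v2: (-4,1.5) → rotate → (-1.84292,-3.85405) → ×s → (-2.27600,-4.75975) → (-2.28,-4.76)
v3: (-2.5,-0.5) → rotate → (0.28021,-2.53406) → ×s → (0.34606,-3.12957) → (0.35,-3.13)
v4: (0.5,-3.5) → rotate → (3.53026,0.19305) → ×s → (4.35987,0.23842) → (4.36,0.24)
v5: (3.5,0.5) → rotate → (-0.19305,3.53026) → ×s → (-0.23842,4.35987) → (-0.24,4.36)
v6: (-3,5) → rotate → (-5.24244,-2.55281) → ×s → (-6.47441,-3.15271) → (-6.47,-3.15)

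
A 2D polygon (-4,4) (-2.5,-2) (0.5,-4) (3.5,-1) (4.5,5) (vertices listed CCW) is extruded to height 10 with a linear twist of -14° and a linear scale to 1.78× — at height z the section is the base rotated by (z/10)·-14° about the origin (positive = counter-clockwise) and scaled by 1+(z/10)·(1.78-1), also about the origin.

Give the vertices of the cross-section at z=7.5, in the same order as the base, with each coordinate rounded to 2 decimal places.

t = z/height = 7.5/10 = 0.75
s = 1 + (scale-1)·z/height = 1 + (1.78-1)·7.5/10 = 1.585000
θ = twist·z/height = -14°·7.5/10 = -10.5000° = -0.183260 rad
cos θ = 0.983255, sin θ = -0.182236 (intermediates below are computed at full precision and shown rounded to 5 d.p.)
v1: (-4,4) → rotate → (-3.20408,4.66196) → ×s → (-5.07846,7.38921) → (-5.08,7.39)
v2: (-2.5,-2) → rotate → (-2.82261,-1.51092) → ×s → (-4.47383,-2.39481) → (-4.47,-2.39)
v3: (0.5,-4) → rotate → (-0.23731,-4.02414) → ×s → (-0.37614,-6.37826) → (-0.38,-6.38)
v4: (3.5,-1) → rotate → (3.25916,-1.62108) → ×s → (5.16576,-2.56941) → (5.17,-2.57)
v5: (4.5,5) → rotate → (5.33582,4.09621) → ×s → (8.45728,6.49250) → (8.46,6.49)

Cross-section at z=7.5: (-5.08,7.39) (-4.47,-2.39) (-0.38,-6.38) (5.17,-2.57) (8.46,6.49)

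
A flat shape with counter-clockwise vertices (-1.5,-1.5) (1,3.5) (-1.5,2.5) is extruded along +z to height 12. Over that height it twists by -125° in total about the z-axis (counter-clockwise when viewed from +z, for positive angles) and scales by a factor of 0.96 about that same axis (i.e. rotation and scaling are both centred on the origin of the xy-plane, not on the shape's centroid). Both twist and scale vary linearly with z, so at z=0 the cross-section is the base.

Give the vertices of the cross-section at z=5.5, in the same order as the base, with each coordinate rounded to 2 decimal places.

t = z/height = 5.5/12 = 0.458333
s = 1 + (scale-1)·z/height = 1 + (0.96-1)·5.5/12 = 0.981667
θ = twist·z/height = -125°·5.5/12 = -57.2917° = -0.999928 rad
cos θ = 0.540363, sin θ = -0.841432 (intermediates below are computed at full precision and shown rounded to 5 d.p.)
v1: (-1.5,-1.5) → rotate → (-2.07269,0.45160) → ×s → (-2.03469,0.44332) → (-2.03,0.44)
v2: (1,3.5) → rotate → (3.48538,1.04984) → ×s → (3.42148,1.03059) → (3.42,1.03)
v3: (-1.5,2.5) → rotate → (1.29304,2.61306) → ×s → (1.26933,2.56515) → (1.27,2.57)

Cross-section at z=5.5: (-2.03,0.44) (3.42,1.03) (1.27,2.57)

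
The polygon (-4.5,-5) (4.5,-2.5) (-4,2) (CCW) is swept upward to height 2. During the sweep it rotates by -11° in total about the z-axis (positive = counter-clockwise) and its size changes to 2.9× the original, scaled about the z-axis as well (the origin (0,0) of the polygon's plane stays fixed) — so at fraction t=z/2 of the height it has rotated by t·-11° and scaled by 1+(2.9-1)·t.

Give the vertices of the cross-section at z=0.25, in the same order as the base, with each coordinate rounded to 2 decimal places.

Cross-section at z=0.25: (-5.72,-6.05) (5.49,-3.23) (-4.89,2.59)

t = z/height = 0.25/2 = 0.125
s = 1 + (scale-1)·z/height = 1 + (2.9-1)·0.25/2 = 1.237500
θ = twist·z/height = -11°·0.25/2 = -1.3750° = -0.023998 rad
cos θ = 0.999712, sin θ = -0.023996 (intermediates below are computed at full precision and shown rounded to 5 d.p.)
v1: (-4.5,-5) → rotate → (-4.61868,-4.89058) → ×s → (-5.71562,-6.05209) → (-5.72,-6.05)
v2: (4.5,-2.5) → rotate → (4.43871,-2.60726) → ×s → (5.49291,-3.22649) → (5.49,-3.23)
v3: (-4,2) → rotate → (-3.95086,2.09541) → ×s → (-4.88918,2.59307) → (-4.89,2.59)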